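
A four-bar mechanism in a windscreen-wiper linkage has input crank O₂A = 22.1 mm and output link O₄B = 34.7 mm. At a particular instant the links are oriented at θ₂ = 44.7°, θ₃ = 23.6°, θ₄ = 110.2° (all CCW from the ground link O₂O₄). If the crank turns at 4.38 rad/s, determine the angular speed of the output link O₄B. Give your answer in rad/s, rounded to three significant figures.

1.01

ω₂ = 4.38 rad/s
Differentiating the loop-closure r₂e^{iθ₂}+r₃e^{iθ₃}=r₁+r₄e^{iθ₄} gives r₂ω₂e^{iθ₂}+r₃ω₃e^{iθ₃}=r₄ω₄e^{iθ₄}.
Eliminating the other unknown: ω₄ = r₂ω₂ sin(θ₂−θ₃) / [r₄ sin(θ₄−θ₃)].
Numerator sine = +0.36000; denominator sine = +0.99824.
Result = 0.0221·4.38·(+0.36000) / (0.0347·(+0.99824)) = +1.006 rad/s; magnitude 1.006 rad/s.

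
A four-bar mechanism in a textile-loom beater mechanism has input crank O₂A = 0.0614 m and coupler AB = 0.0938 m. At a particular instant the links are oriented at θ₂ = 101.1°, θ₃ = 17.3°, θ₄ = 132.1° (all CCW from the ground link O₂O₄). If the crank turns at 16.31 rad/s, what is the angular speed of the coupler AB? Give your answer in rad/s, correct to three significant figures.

6.06

ω₂ = 16.31 rad/s
Differentiating the loop-closure r₂e^{iθ₂}+r₃e^{iθ₃}=r₁+r₄e^{iθ₄} gives r₂ω₂e^{iθ₂}+r₃ω₃e^{iθ₃}=r₄ω₄e^{iθ₄}.
Eliminating the other unknown: ω₃ = r₂ω₂ sin(θ₄−θ₂) / [r₃ sin(θ₃−θ₄)].
Numerator sine = +0.51504; denominator sine = -0.90778.
Result = 0.0614·16.31·(+0.51504) / (0.0938·(-0.90778)) = -6.0573 rad/s; magnitude 6.0573 rad/s.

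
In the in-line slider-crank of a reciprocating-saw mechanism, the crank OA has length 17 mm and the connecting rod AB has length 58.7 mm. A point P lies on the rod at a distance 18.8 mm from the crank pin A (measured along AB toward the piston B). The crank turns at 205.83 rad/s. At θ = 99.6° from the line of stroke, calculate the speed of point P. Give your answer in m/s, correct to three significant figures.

ω = 205.8 rad/s.  Crank-pin speed |V_A| = rω = 3.4991 m/s, perpendicular to OA.
Rod angle: sinφ = −(r/L) sinθ ⇒ φ = -16.592°; ω_rod = −rω cosθ/√(L²−r²sin²θ) = +10.373 rad/s.
V_P = V_A + ω_rod × AP, with AP = 0.0188 m along the rod.
Components: V_Px = −rω sinθ − a·ω_rod·sinφ = -3.3944 m/s;  V_Py = rω cosθ + a·ω_rod·cosφ = -0.39665 m/s.
|V_P| = √(V_Px² + V_Py²) = 3.4175 m/s.

3.42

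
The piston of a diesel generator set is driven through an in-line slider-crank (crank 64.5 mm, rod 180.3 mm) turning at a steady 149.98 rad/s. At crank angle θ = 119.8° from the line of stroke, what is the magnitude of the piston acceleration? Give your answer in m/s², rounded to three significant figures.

983

ω = 150 rad/s
x(θ) = r cosθ + √(L² − r² sin²θ); with ω constant, a = ω²·d²x/dθ².
d²x/dθ² = −r cosθ − r²(cos2θ)/√u − r⁴ sin²2θ/(4u^{3/2}),  u = L² − r² sin²θ = 0.0293754 m².
Substituting r = 0.0645 m, L = 0.1803 m, θ = 119.8°: d²x/dθ² = +0.043699 m.
a = ω²·d²x/dθ² = (150)²·(+0.043699) = +982.96 m/s²;  |a| = 982.96 m/s².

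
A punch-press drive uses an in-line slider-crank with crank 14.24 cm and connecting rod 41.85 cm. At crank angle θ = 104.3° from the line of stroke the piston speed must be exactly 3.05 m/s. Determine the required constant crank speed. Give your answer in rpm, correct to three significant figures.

For an in-line slider-crank, |v_piston| = rω|sinθ|·[1 + r cosθ/√(L² − r² sin²θ)].
With r = 0.1424 m, L = 0.4185 m, θ = 104.3°: the bracketed kinematic factor |dx/dθ| = 0.1257 m.
ω = v/|dx/dθ| = 3.05/0.1257 = 24.263 rad/s.
N = 60ω/(2π) = 231.7 rpm.

232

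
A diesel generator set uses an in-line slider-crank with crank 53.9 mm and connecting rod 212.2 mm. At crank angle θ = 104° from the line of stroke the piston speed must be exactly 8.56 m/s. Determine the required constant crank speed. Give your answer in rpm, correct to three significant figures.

For an in-line slider-crank, |v_piston| = rω|sinθ|·[1 + r cosθ/√(L² − r² sin²θ)].
With r = 0.0539 m, L = 0.2122 m, θ = 104°: the bracketed kinematic factor |dx/dθ| = 0.048983 m.
ω = v/|dx/dθ| = 8.56/0.048983 = 174.75 rad/s.
N = 60ω/(2π) = 1668.8 rpm.

1670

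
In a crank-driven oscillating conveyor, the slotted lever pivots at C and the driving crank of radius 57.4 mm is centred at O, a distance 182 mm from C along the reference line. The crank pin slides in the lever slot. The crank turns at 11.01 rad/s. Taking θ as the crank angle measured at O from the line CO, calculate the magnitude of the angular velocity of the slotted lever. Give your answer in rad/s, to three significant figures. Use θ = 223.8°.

2.19

ω = 11.01 rad/s
Crank pin A relative to C: A = (d + r cosθ, r sinθ); lever angle φ = atan2(r sinθ, d + r cosθ).
Differentiating tanφ: φ̇ = rω(d cosθ + r)/(d² + r² + 2dr cosθ).
d² + r² + 2dr cosθ = |CA|² = 0.0213386 m²;  d cosθ + r = -0.07396 m.
|ω_lever| = |0.0574·11.01·-0.07396| / 0.0213386 = 2.1904 rad/s.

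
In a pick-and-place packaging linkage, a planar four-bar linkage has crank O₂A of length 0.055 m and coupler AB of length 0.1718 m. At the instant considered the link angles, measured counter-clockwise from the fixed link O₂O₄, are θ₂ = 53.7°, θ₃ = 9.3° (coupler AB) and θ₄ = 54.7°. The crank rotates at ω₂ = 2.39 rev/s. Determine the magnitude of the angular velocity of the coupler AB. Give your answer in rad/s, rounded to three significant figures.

0.118

ω₂ = 15.02 rad/s (from 2.39 rev/s).
Differentiating the loop-closure r₂e^{iθ₂}+r₃e^{iθ₃}=r₁+r₄e^{iθ₄} gives r₂ω₂e^{iθ₂}+r₃ω₃e^{iθ₃}=r₄ω₄e^{iθ₄}.
Eliminating the other unknown: ω₃ = r₂ω₂ sin(θ₄−θ₂) / [r₃ sin(θ₃−θ₄)].
Numerator sine = +0.01745; denominator sine = -0.71203.
Result = 0.055·15.02·(+0.01745) / (0.1718·(-0.71203)) = -0.11784 rad/s; magnitude 0.11784 rad/s.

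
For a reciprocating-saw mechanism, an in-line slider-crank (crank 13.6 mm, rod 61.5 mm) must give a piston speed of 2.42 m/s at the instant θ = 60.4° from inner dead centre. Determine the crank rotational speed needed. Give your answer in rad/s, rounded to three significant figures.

For an in-line slider-crank, |v_piston| = rω|sinθ|·[1 + r cosθ/√(L² − r² sin²θ)].
With r = 0.0136 m, L = 0.0615 m, θ = 60.4°: the bracketed kinematic factor |dx/dθ| = 0.013141 m.
ω = v/|dx/dθ| = 2.42/0.013141 = 184.15 rad/s.

184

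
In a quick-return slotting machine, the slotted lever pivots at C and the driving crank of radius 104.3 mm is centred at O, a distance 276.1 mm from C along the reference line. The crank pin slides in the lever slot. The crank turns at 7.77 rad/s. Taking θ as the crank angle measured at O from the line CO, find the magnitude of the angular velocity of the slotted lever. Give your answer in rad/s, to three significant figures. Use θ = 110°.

0.119

ω = 7.77 rad/s
Crank pin A relative to C: A = (d + r cosθ, r sinθ); lever angle φ = atan2(r sinθ, d + r cosθ).
Differentiating tanφ: φ̇ = rω(d cosθ + r)/(d² + r² + 2dr cosθ).
d² + r² + 2dr cosθ = |CA|² = 0.0674112 m²;  d cosθ + r = +0.0098682 m.
|ω_lever| = |0.1043·7.77·+0.0098682| / 0.0674112 = 0.11863 rad/s.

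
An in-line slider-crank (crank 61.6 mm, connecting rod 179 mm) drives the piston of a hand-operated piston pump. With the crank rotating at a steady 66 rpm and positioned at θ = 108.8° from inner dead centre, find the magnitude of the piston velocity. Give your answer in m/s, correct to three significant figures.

ω = 2π·66/60 = 6.912 rad/s
For an in-line slider-crank, x = r cosθ + √(L² − r² sin²θ), so v = −rω sinθ·[1 + r cosθ/√(L² − r² sin²θ)].
With r = 0.0616 m, L = 0.179 m, θ = 108.8°: √(L² − r² sin²θ) = 0.16924 m.
v = −0.0616·6.912·0.94665·[1 + 0.0616·-0.32227/0.16924] = -0.35576 m/s.
|v| = 0.35576 m/s.

0.356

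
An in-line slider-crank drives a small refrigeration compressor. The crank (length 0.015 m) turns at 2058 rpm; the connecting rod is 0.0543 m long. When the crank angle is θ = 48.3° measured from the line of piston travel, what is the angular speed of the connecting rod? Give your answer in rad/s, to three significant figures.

ω = 215.5 rad/s (converted from 2058 rpm).
The rod makes angle φ with the slider axis where L sinφ = r sinθ; differentiating, L cosφ·φ̇ = r ω cosθ.
L cosφ = √(L² − r² sin²θ) = 0.053132 m.
|ω_rod| = r ω |cosθ| / √(L² − r² sin²θ) = 0.015·215.5·0.66523/0.053132 = 40.474 rad/s.

40.5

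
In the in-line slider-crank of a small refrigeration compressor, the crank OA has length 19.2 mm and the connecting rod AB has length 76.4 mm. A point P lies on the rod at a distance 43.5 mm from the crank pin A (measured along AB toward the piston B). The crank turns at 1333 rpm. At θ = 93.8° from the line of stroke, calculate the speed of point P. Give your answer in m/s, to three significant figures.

ω = 139.6 rad/s.  Crank-pin speed |V_A| = rω = 2.6802 m/s, perpendicular to OA.
Rod angle: sinφ = −(r/L) sinθ ⇒ φ = -14.522°; ω_rod = −rω cosθ/√(L²−r²sin²θ) = +2.4017 rad/s.
V_P = V_A + ω_rod × AP, with AP = 0.0435 m along the rod.
Components: V_Px = −rω sinθ − a·ω_rod·sinφ = -2.6481 m/s;  V_Py = rω cosθ + a·ω_rod·cosφ = -0.07649 m/s.
|V_P| = √(V_Px² + V_Py²) = 2.6492 m/s.

2.65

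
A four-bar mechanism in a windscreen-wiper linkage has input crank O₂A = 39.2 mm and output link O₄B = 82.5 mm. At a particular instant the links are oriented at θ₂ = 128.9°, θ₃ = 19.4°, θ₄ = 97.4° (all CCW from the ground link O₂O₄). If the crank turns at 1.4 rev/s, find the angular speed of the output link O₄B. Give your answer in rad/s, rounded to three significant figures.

4.03

ω₂ = 8.796 rad/s (from 1.4 rev/s).
Differentiating the loop-closure r₂e^{iθ₂}+r₃e^{iθ₃}=r₁+r₄e^{iθ₄} gives r₂ω₂e^{iθ₂}+r₃ω₃e^{iθ₃}=r₄ω₄e^{iθ₄}.
Eliminating the other unknown: ω₄ = r₂ω₂ sin(θ₂−θ₃) / [r₄ sin(θ₄−θ₃)].
Numerator sine = +0.94264; denominator sine = +0.97815.
Result = 0.0392·8.796·(+0.94264) / (0.0825·(+0.97815)) = +4.0279 rad/s; magnitude 4.0279 rad/s.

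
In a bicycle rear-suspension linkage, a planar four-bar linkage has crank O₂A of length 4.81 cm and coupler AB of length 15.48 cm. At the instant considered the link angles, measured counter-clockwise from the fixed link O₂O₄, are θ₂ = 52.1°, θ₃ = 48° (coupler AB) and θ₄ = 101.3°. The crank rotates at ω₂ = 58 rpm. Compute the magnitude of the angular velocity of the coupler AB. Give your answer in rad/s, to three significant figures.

1.78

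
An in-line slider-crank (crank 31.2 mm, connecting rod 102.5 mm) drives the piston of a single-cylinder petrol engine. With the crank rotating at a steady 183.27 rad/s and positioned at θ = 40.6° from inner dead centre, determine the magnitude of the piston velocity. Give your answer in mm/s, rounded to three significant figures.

ω = 183.3 rad/s
For an in-line slider-crank, x = r cosθ + √(L² − r² sin²θ), so v = −rω sinθ·[1 + r cosθ/√(L² − r² sin²θ)].
With r = 0.0312 m, L = 0.1025 m, θ = 40.6°: √(L² − r² sin²θ) = 0.10047 m.
v = −0.0312·183.3·0.65077·[1 + 0.0312·0.75927/0.10047] = -4.5985 m/s.
|v| = 4.5985 m/s = 4598.5 mm/s.

4600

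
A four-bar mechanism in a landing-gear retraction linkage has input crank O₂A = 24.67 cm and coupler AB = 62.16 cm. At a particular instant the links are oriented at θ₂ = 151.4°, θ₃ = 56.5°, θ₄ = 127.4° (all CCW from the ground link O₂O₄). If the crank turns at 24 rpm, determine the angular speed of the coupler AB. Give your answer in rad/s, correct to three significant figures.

ω₂ = 2.513 rad/s (from 24 rpm).
Differentiating the loop-closure r₂e^{iθ₂}+r₃e^{iθ₃}=r₁+r₄e^{iθ₄} gives r₂ω₂e^{iθ₂}+r₃ω₃e^{iθ₃}=r₄ω₄e^{iθ₄}.
Eliminating the other unknown: ω₃ = r₂ω₂ sin(θ₄−θ₂) / [r₃ sin(θ₃−θ₄)].
Numerator sine = -0.40674; denominator sine = -0.94495.
Result = 0.2467·2.513·(-0.40674) / (0.6216·(-0.94495)) = +0.42934 rad/s; magnitude 0.42934 rad/s.

0.429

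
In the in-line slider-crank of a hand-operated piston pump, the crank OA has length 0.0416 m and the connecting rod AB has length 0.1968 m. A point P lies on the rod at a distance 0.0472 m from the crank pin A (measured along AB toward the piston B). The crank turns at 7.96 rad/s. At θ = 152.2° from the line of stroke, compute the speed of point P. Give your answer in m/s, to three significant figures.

0.267

ω = 7.96 rad/s.  Crank-pin speed |V_A| = rω = 0.33114 m/s, perpendicular to OA.
Rod angle: sinφ = −(r/L) sinθ ⇒ φ = -5.658°; ω_rod = −rω cosθ/√(L²−r²sin²θ) = +1.4957 rad/s.
V_P = V_A + ω_rod × AP, with AP = 0.0472 m along the rod.
Components: V_Px = −rω sinθ − a·ω_rod·sinφ = -0.14748 m/s;  V_Py = rω cosθ + a·ω_rod·cosφ = -0.22266 m/s.
|V_P| = √(V_Px² + V_Py²) = 0.26707 m/s.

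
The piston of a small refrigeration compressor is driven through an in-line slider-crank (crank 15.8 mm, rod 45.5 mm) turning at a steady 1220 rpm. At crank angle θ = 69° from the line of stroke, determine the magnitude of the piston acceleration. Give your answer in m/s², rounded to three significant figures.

ω = 2π·1220/60 = 127.8 rad/s
x(θ) = r cosθ + √(L² − r² sin²θ); with ω constant, a = ω²·d²x/dθ².
d²x/dθ² = −r cosθ − r²(cos2θ)/√u − r⁴ sin²2θ/(4u^{3/2}),  u = L² − r² sin²θ = 0.00185267 m².
Substituting r = 0.0158 m, L = 0.0455 m, θ = 69°: d²x/dθ² = -0.0014396 m.
a = ω²·d²x/dθ² = (127.8)²·(-0.0014396) = -23.497 m/s²;  |a| = 23.497 m/s².

23.5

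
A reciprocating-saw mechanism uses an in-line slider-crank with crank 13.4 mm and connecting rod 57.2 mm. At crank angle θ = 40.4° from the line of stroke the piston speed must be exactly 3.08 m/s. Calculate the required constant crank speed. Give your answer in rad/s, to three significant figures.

300

For an in-line slider-crank, |v_piston| = rω|sinθ|·[1 + r cosθ/√(L² − r² sin²θ)].
With r = 0.0134 m, L = 0.0572 m, θ = 40.4°: the bracketed kinematic factor |dx/dθ| = 0.010252 m.
ω = v/|dx/dθ| = 3.08/0.010252 = 300.42 rad/s.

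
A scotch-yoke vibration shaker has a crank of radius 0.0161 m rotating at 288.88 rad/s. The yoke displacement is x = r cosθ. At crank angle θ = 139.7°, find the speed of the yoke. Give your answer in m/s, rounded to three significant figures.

3.01

ω = 288.9 rad/s
x = r cosθ ⇒ ẋ = −rω sinθ.
|v| = rω|sinθ| = 0.0161·288.9·|sin 139.7°| = 3.0082 m/s.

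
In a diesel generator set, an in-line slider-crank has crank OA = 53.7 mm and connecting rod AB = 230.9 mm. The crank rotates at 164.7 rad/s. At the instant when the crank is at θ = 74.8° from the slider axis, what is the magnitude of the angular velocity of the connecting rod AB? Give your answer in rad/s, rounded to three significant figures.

10.3

ω = 164.7 rad/s
The rod makes angle φ with the slider axis where L sinφ = r sinθ; differentiating, L cosφ·φ̇ = r ω cosθ.
L cosφ = √(L² − r² sin²θ) = 0.22501 m.
|ω_rod| = r ω |cosθ| / √(L² − r² sin²θ) = 0.0537·164.7·0.26219/0.22501 = 10.306 rad/s.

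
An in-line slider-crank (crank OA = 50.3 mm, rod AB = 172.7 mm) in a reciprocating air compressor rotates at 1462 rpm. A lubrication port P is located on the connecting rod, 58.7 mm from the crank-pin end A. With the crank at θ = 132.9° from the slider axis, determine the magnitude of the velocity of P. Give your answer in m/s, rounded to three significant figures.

ω = 153.1 rad/s.  Crank-pin speed |V_A| = rω = 7.7009 m/s, perpendicular to OA.
Rod angle: sinφ = −(r/L) sinθ ⇒ φ = -12.319°; ω_rod = −rω cosθ/√(L²−r²sin²θ) = +31.07 rad/s.
V_P = V_A + ω_rod × AP, with AP = 0.0587 m along the rod.
Components: V_Px = −rω sinθ − a·ω_rod·sinφ = -5.2522 m/s;  V_Py = rω cosθ + a·ω_rod·cosφ = -3.4604 m/s.
|V_P| = √(V_Px² + V_Py²) = 6.2896 m/s.

6.29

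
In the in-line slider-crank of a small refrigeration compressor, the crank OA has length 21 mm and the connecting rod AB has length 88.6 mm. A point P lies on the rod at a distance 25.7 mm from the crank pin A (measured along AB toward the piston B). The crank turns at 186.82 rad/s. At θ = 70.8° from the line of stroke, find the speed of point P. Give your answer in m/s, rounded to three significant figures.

3.90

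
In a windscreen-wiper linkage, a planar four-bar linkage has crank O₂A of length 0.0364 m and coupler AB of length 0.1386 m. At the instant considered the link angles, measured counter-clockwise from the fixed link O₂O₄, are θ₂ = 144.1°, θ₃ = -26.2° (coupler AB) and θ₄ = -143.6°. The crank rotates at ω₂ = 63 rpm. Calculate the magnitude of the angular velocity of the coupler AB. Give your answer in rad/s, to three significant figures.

ω₂ = 6.597 rad/s (from 63 rpm).
Differentiating the loop-closure r₂e^{iθ₂}+r₃e^{iθ₃}=r₁+r₄e^{iθ₄} gives r₂ω₂e^{iθ₂}+r₃ω₃e^{iθ₃}=r₄ω₄e^{iθ₄}.
Eliminating the other unknown: ω₃ = r₂ω₂ sin(θ₄−θ₂) / [r₃ sin(θ₃−θ₄)].
Numerator sine = +0.95266; denominator sine = +0.88782.
Result = 0.0364·6.597·(+0.95266) / (0.1386·(+0.88782)) = +1.8592 rad/s; magnitude 1.8592 rad/s.

1.86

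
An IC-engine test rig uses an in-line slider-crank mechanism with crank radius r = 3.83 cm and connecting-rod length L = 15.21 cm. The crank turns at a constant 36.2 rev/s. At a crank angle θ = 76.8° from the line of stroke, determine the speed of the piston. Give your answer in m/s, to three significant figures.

8.98

ω = 2π·36.2 = 227.5 rad/s
For an in-line slider-crank, x = r cosθ + √(L² − r² sin²θ), so v = −rω sinθ·[1 + r cosθ/√(L² − r² sin²θ)].
With r = 0.0383 m, L = 0.1521 m, θ = 76.8°: √(L² − r² sin²θ) = 0.14746 m.
v = −0.0383·227.5·0.97358·[1 + 0.0383·0.22835/0.14746] = -8.9842 m/s.
|v| = 8.9842 m/s.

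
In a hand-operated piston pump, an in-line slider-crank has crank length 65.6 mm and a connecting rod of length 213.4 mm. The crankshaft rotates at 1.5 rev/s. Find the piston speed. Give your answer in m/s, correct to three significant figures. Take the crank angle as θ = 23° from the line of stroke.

ω = 2π·1.5 = 9.425 rad/s
For an in-line slider-crank, x = r cosθ + √(L² − r² sin²θ), so v = −rω sinθ·[1 + r cosθ/√(L² − r² sin²θ)].
With r = 0.0656 m, L = 0.2134 m, θ = 23°: √(L² − r² sin²θ) = 0.21186 m.
v = −0.0656·9.425·0.39073·[1 + 0.0656·0.92050/0.21186] = -0.31043 m/s.
|v| = 0.31043 m/s.

0.310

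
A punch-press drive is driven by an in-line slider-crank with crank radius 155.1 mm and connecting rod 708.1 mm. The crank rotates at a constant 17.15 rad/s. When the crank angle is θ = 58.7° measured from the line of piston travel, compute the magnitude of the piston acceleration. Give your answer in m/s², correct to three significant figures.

19.1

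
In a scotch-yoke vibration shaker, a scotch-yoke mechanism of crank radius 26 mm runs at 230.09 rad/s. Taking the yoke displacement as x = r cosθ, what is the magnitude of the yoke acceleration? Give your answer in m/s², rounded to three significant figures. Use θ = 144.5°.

1120

ω = 230.1 rad/s
x = r cosθ ⇒ ẍ = −rω² cosθ (ω constant).
|a| = rω²|cosθ| = 0.026·(230.1)²·|cos 144.5°| = 1120.6 m/s².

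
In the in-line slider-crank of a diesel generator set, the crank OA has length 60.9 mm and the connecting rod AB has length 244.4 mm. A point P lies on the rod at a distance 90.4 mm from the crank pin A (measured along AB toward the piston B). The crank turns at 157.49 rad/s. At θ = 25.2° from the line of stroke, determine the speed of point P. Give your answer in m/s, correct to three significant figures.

7.04

ω = 157.5 rad/s.  Crank-pin speed |V_A| = rω = 9.5911 m/s, perpendicular to OA.
Rod angle: sinφ = −(r/L) sinθ ⇒ φ = -6.090°; ω_rod = −rω cosθ/√(L²−r²sin²θ) = -35.71 rad/s.
V_P = V_A + ω_rod × AP, with AP = 0.0904 m along the rod.
Components: V_Px = −rω sinθ − a·ω_rod·sinφ = -4.4262 m/s;  V_Py = rω cosθ + a·ω_rod·cosφ = +5.4683 m/s.
|V_P| = √(V_Px² + V_Py²) = 7.0352 m/s.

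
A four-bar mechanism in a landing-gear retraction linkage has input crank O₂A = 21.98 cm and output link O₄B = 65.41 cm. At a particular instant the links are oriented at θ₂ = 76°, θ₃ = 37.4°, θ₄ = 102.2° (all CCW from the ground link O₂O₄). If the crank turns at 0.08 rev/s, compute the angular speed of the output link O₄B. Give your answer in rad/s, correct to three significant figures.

0.116

ω₂ = 0.5027 rad/s (from 0.08 rev/s).
Differentiating the loop-closure r₂e^{iθ₂}+r₃e^{iθ₃}=r₁+r₄e^{iθ₄} gives r₂ω₂e^{iθ₂}+r₃ω₃e^{iθ₃}=r₄ω₄e^{iθ₄}.
Eliminating the other unknown: ω₄ = r₂ω₂ sin(θ₂−θ₃) / [r₄ sin(θ₄−θ₃)].
Numerator sine = +0.62388; denominator sine = +0.90483.
Result = 0.2198·0.5027·(+0.62388) / (0.6541·(+0.90483)) = +0.11646 rad/s; magnitude 0.11646 rad/s.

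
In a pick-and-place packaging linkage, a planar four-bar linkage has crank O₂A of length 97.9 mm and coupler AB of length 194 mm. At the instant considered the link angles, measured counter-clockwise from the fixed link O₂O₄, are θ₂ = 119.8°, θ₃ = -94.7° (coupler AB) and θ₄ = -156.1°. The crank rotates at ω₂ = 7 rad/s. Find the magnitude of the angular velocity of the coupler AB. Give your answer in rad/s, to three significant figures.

4.00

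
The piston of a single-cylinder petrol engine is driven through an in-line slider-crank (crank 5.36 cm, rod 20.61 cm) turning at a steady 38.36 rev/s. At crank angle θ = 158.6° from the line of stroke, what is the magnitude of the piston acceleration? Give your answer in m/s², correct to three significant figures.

ω = 2π·38.4 = 241 rad/s
x(θ) = r cosθ + √(L² − r² sin²θ); with ω constant, a = ω²·d²x/dθ².
d²x/dθ² = −r cosθ − r²(cos2θ)/√u − r⁴ sin²2θ/(4u^{3/2}),  u = L² − r² sin²θ = 0.0420947 m².
Substituting r = 0.0536 m, L = 0.2061 m, θ = 158.6°: d²x/dθ² = +0.03952 m.
a = ω²·d²x/dθ² = (241)²·(+0.03952) = +2295.8 m/s²;  |a| = 2295.8 m/s².

2300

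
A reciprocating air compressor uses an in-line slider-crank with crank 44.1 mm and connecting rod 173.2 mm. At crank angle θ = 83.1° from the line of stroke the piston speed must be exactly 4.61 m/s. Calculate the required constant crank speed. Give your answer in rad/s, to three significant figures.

102

For an in-line slider-crank, |v_piston| = rω|sinθ|·[1 + r cosθ/√(L² − r² sin²θ)].
With r = 0.0441 m, L = 0.1732 m, θ = 83.1°: the bracketed kinematic factor |dx/dθ| = 0.045165 m.
ω = v/|dx/dθ| = 4.61/0.045165 = 102.07 rad/s.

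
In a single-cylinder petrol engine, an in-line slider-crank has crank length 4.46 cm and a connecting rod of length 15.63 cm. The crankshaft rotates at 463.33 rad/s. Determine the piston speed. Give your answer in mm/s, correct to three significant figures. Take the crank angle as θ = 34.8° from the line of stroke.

ω = 463.3 rad/s
For an in-line slider-crank, x = r cosθ + √(L² − r² sin²θ), so v = −rω sinθ·[1 + r cosθ/√(L² − r² sin²θ)].
With r = 0.0446 m, L = 0.1563 m, θ = 34.8°: √(L² − r² sin²θ) = 0.15421 m.
v = −0.0446·463.3·0.57071·[1 + 0.0446·0.82115/0.15421] = -14.594 m/s.
|v| = 14.594 m/s = 14594 mm/s.

14600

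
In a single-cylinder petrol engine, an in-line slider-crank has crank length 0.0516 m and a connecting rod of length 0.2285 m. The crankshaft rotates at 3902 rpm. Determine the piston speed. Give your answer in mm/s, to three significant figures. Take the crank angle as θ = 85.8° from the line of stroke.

21400

ω = 2π·3902/60 = 408.6 rad/s
For an in-line slider-crank, x = r cosθ + √(L² − r² sin²θ), so v = −rω sinθ·[1 + r cosθ/√(L² − r² sin²θ)].
With r = 0.0516 m, L = 0.2285 m, θ = 85.8°: √(L² − r² sin²θ) = 0.22263 m.
v = −0.0516·408.6·0.99731·[1 + 0.0516·0.07324/0.22263] = -21.385 m/s.
|v| = 21.385 m/s = 21385 mm/s.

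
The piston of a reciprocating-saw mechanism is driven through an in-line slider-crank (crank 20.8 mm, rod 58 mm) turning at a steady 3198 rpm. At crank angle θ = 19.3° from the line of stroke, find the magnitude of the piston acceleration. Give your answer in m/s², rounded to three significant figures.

ω = 2π·3198/60 = 334.9 rad/s
x(θ) = r cosθ + √(L² − r² sin²θ); with ω constant, a = ω²·d²x/dθ².
d²x/dθ² = −r cosθ − r²(cos2θ)/√u − r⁴ sin²2θ/(4u^{3/2}),  u = L² − r² sin²θ = 0.00331674 m².
Substituting r = 0.0208 m, L = 0.058 m, θ = 19.3°: d²x/dθ² = -0.025597 m.
a = ω²·d²x/dθ² = (334.9)²·(-0.025597) = -2870.8 m/s²;  |a| = 2870.8 m/s².

2870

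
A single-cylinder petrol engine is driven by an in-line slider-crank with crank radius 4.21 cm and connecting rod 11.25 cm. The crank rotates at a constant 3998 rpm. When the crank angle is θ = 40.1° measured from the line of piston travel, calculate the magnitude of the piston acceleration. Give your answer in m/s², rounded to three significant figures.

ω = 2π·3998/60 = 418.7 rad/s
x(θ) = r cosθ + √(L² − r² sin²θ); with ω constant, a = ω²·d²x/dθ².
d²x/dθ² = −r cosθ − r²(cos2θ)/√u − r⁴ sin²2θ/(4u^{3/2}),  u = L² − r² sin²θ = 0.0119209 m².
Substituting r = 0.0421 m, L = 0.1125 m, θ = 40.1°: d²x/dθ² = -0.035552 m.
a = ω²·d²x/dθ² = (418.7)²·(-0.035552) = -6231.7 m/s²;  |a| = 6231.7 m/s².

6230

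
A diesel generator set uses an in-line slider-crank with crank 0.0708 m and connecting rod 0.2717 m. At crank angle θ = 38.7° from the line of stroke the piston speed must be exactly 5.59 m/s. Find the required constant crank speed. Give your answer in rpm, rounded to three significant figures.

For an in-line slider-crank, |v_piston| = rω|sinθ|·[1 + r cosθ/√(L² − r² sin²θ)].
With r = 0.0708 m, L = 0.2717 m, θ = 38.7°: the bracketed kinematic factor |dx/dθ| = 0.053392 m.
ω = v/|dx/dθ| = 5.59/0.053392 = 104.7 rad/s.
N = 60ω/(2π) = 999.79 rpm.

1000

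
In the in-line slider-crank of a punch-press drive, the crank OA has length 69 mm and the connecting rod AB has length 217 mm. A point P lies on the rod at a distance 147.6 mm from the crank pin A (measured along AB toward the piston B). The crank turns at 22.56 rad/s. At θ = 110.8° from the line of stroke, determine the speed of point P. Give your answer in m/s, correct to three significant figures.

1.35

ω = 22.56 rad/s.  Crank-pin speed |V_A| = rω = 1.5566 m/s, perpendicular to OA.
Rod angle: sinφ = −(r/L) sinθ ⇒ φ = -17.292°; ω_rod = −rω cosθ/√(L²−r²sin²θ) = +2.6679 rad/s.
V_P = V_A + ω_rod × AP, with AP = 0.1476 m along the rod.
Components: V_Px = −rω sinθ − a·ω_rod·sinφ = -1.3381 m/s;  V_Py = rω cosθ + a·ω_rod·cosφ = -0.17679 m/s.
|V_P| = √(V_Px² + V_Py²) = 1.3498 m/s.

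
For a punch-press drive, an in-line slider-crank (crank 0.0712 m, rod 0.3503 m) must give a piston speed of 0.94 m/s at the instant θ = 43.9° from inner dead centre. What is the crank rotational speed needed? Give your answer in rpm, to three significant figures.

158

For an in-line slider-crank, |v_piston| = rω|sinθ|·[1 + r cosθ/√(L² − r² sin²θ)].
With r = 0.0712 m, L = 0.3503 m, θ = 43.9°: the bracketed kinematic factor |dx/dθ| = 0.056674 m.
ω = v/|dx/dθ| = 0.94/0.056674 = 16.586 rad/s.
N = 60ω/(2π) = 158.39 rpm.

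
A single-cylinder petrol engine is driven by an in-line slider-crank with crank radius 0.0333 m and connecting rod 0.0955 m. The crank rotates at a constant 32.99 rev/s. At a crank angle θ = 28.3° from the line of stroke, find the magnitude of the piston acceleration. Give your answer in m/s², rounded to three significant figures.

ω = 2π·33 = 207.3 rad/s
x(θ) = r cosθ + √(L² − r² sin²θ); with ω constant, a = ω²·d²x/dθ².
d²x/dθ² = −r cosθ − r²(cos2θ)/√u − r⁴ sin²2θ/(4u^{3/2}),  u = L² − r² sin²θ = 0.00887102 m².
Substituting r = 0.0333 m, L = 0.0955 m, θ = 28.3°: d²x/dθ² = -0.036057 m.
a = ω²·d²x/dθ² = (207.3)²·(-0.036057) = -1549.2 m/s²;  |a| = 1549.2 m/s².

1550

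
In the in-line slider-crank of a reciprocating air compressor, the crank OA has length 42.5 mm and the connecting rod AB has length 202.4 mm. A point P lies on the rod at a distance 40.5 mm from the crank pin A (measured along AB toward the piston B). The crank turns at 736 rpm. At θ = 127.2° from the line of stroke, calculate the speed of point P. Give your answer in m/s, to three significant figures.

ω = 77.07 rad/s.  Crank-pin speed |V_A| = rω = 3.2756 m/s, perpendicular to OA.
Rod angle: sinφ = −(r/L) sinθ ⇒ φ = -9.628°; ω_rod = −rω cosθ/√(L²−r²sin²θ) = +9.9246 rad/s.
V_P = V_A + ω_rod × AP, with AP = 0.0405 m along the rod.
Components: V_Px = −rω sinθ − a·ω_rod·sinφ = -2.5419 m/s;  V_Py = rω cosθ + a·ω_rod·cosφ = -1.5842 m/s.
|V_P| = √(V_Px² + V_Py²) = 2.9951 m/s.

3.00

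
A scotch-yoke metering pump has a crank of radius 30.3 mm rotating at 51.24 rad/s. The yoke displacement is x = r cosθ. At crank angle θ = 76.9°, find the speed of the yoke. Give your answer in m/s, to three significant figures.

1.51

ω = 51.24 rad/s
x = r cosθ ⇒ ẋ = −rω sinθ.
|v| = rω|sinθ| = 0.0303·51.24·|sin 76.9°| = 1.5122 m/s.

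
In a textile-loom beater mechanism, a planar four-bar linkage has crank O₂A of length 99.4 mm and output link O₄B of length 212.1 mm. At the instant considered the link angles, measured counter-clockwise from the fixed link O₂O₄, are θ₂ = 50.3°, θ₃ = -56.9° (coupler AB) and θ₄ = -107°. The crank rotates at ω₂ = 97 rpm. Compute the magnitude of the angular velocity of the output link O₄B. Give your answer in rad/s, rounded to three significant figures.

5.93

ω₂ = 10.16 rad/s (from 97 rpm).
Differentiating the loop-closure r₂e^{iθ₂}+r₃e^{iθ₃}=r₁+r₄e^{iθ₄} gives r₂ω₂e^{iθ₂}+r₃ω₃e^{iθ₃}=r₄ω₄e^{iθ₄}.
Eliminating the other unknown: ω₄ = r₂ω₂ sin(θ₂−θ₃) / [r₄ sin(θ₄−θ₃)].
Numerator sine = +0.95528; denominator sine = -0.76717.
Result = 0.0994·10.16·(+0.95528) / (0.2121·(-0.76717)) = -5.9277 rad/s; magnitude 5.9277 rad/s.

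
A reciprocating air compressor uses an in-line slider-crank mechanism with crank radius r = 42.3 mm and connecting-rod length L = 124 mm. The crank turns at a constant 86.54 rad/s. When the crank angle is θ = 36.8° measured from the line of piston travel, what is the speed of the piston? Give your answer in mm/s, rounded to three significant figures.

ω = 86.54 rad/s
For an in-line slider-crank, x = r cosθ + √(L² − r² sin²θ), so v = −rω sinθ·[1 + r cosθ/√(L² − r² sin²θ)].
With r = 0.0423 m, L = 0.124 m, θ = 36.8°: √(L² − r² sin²θ) = 0.12138 m.
v = −0.0423·86.54·0.59902·[1 + 0.0423·0.80073/0.12138] = -2.8047 m/s.
|v| = 2.8047 m/s = 2804.7 mm/s.

2800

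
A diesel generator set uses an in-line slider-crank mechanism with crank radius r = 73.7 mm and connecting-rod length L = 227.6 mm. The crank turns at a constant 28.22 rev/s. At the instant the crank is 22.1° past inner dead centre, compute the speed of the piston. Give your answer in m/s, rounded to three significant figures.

ω = 2π·28.2 = 177.3 rad/s
For an in-line slider-crank, x = r cosθ + √(L² − r² sin²θ), so v = −rω sinθ·[1 + r cosθ/√(L² − r² sin²θ)].
With r = 0.0737 m, L = 0.2276 m, θ = 22.1°: √(L² − r² sin²θ) = 0.2259 m.
v = −0.0737·177.3·0.37622·[1 + 0.0737·0.92653/0.2259] = -6.4026 m/s.
|v| = 6.4026 m/s.

6.40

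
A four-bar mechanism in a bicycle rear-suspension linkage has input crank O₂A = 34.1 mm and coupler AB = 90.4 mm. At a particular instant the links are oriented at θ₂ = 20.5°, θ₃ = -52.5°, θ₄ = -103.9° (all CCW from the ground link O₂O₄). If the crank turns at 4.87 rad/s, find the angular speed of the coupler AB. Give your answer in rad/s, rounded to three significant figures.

1.94

ω₂ = 4.87 rad/s
Differentiating the loop-closure r₂e^{iθ₂}+r₃e^{iθ₃}=r₁+r₄e^{iθ₄} gives r₂ω₂e^{iθ₂}+r₃ω₃e^{iθ₃}=r₄ω₄e^{iθ₄}.
Eliminating the other unknown: ω₃ = r₂ω₂ sin(θ₄−θ₂) / [r₃ sin(θ₃−θ₄)].
Numerator sine = -0.82511; denominator sine = +0.78152.
Result = 0.0341·4.87·(-0.82511) / (0.0904·(+0.78152)) = -1.9395 rad/s; magnitude 1.9395 rad/s.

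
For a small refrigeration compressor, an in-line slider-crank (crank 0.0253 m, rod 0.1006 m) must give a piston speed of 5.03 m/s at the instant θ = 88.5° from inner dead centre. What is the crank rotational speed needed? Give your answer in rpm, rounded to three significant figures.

1890

For an in-line slider-crank, |v_piston| = rω|sinθ|·[1 + r cosθ/√(L² − r² sin²θ)].
With r = 0.0253 m, L = 0.1006 m, θ = 88.5°: the bracketed kinematic factor |dx/dθ| = 0.025463 m.
ω = v/|dx/dθ| = 5.03/0.025463 = 197.54 rad/s.
N = 60ω/(2π) = 1886.4 rpm.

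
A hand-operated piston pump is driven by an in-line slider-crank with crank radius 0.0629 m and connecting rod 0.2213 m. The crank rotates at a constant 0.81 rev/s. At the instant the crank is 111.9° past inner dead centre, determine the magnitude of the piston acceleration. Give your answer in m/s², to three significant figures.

0.949

ω = 2π·0.81 = 5.089 rad/s
x(θ) = r cosθ + √(L² − r² sin²θ); with ω constant, a = ω²·d²x/dθ².
d²x/dθ² = −r cosθ − r²(cos2θ)/√u − r⁴ sin²2θ/(4u^{3/2}),  u = L² − r² sin²θ = 0.0455677 m².
Substituting r = 0.0629 m, L = 0.2213 m, θ = 111.9°: d²x/dθ² = +0.036645 m.
a = ω²·d²x/dθ² = (5.089)²·(+0.036645) = +0.94918 m/s²;  |a| = 0.94918 m/s².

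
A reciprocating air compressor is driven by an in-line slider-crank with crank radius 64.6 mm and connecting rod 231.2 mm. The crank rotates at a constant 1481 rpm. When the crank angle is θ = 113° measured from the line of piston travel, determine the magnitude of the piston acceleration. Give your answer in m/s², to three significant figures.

ω = 2π·1481/60 = 155.1 rad/s
x(θ) = r cosθ + √(L² − r² sin²θ); with ω constant, a = ω²·d²x/dθ².
d²x/dθ² = −r cosθ − r²(cos2θ)/√u − r⁴ sin²2θ/(4u^{3/2}),  u = L² − r² sin²θ = 0.0499174 m².
Substituting r = 0.0646 m, L = 0.2312 m, θ = 113°: d²x/dθ² = +0.038014 m.
a = ω²·d²x/dθ² = (155.1)²·(+0.038014) = +914.35 m/s²;  |a| = 914.35 m/s².

914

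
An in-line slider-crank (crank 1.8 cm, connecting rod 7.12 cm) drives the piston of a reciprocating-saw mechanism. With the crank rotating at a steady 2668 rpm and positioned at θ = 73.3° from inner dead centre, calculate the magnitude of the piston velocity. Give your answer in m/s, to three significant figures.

5.18

ω = 2π·2668/60 = 279.4 rad/s
For an in-line slider-crank, x = r cosθ + √(L² − r² sin²θ), so v = −rω sinθ·[1 + r cosθ/√(L² − r² sin²θ)].
With r = 0.018 m, L = 0.0712 m, θ = 73.3°: √(L² − r² sin²θ) = 0.069081 m.
v = −0.018·279.4·0.95782·[1 + 0.018·0.28736/0.069081] = -5.1776 m/s.
|v| = 5.1776 m/s.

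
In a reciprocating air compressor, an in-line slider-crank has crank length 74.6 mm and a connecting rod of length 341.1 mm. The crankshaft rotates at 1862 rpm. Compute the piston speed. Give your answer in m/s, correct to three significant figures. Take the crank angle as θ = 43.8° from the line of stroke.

ω = 2π·1862/60 = 195 rad/s
For an in-line slider-crank, x = r cosθ + √(L² − r² sin²θ), so v = −rω sinθ·[1 + r cosθ/√(L² − r² sin²θ)].
With r = 0.0746 m, L = 0.3411 m, θ = 43.8°: √(L² − r² sin²θ) = 0.33717 m.
v = −0.0746·195·0.69214·[1 + 0.0746·0.72176/0.33717] = -11.676 m/s.
|v| = 11.676 m/s.

11.7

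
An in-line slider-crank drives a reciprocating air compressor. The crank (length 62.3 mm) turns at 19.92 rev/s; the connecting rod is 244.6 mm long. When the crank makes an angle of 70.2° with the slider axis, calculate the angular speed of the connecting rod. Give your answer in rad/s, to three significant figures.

ω = 125.2 rad/s (converted from 19.92 rev/s).
The rod makes angle φ with the slider axis where L sinφ = r sinθ; differentiating, L cosφ·φ̇ = r ω cosθ.
L cosφ = √(L² − r² sin²θ) = 0.23747 m.
|ω_rod| = r ω |cosθ| / √(L² − r² sin²θ) = 0.0623·125.2·0.33874/0.23747 = 11.123 rad/s.

11.1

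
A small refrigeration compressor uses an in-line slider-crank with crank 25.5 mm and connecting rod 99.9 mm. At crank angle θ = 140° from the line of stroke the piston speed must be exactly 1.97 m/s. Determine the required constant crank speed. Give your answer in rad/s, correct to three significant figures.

For an in-line slider-crank, |v_piston| = rω|sinθ|·[1 + r cosθ/√(L² − r² sin²θ)].
With r = 0.0255 m, L = 0.0999 m, θ = 140°: the bracketed kinematic factor |dx/dθ| = 0.013142 m.
ω = v/|dx/dθ| = 1.97/0.013142 = 149.9 rad/s.

150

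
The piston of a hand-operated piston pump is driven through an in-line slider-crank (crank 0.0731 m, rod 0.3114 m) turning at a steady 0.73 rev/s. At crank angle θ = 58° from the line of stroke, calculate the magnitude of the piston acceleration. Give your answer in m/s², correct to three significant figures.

0.658

ω = 2π·0.73 = 4.587 rad/s
x(θ) = r cosθ + √(L² − r² sin²θ); with ω constant, a = ω²·d²x/dθ².
d²x/dθ² = −r cosθ − r²(cos2θ)/√u − r⁴ sin²2θ/(4u^{3/2}),  u = L² − r² sin²θ = 0.0931269 m².
Substituting r = 0.0731 m, L = 0.3114 m, θ = 58°: d²x/dθ² = -0.031264 m.
a = ω²·d²x/dθ² = (4.587)²·(-0.031264) = -0.65773 m/s²;  |a| = 0.65773 m/s².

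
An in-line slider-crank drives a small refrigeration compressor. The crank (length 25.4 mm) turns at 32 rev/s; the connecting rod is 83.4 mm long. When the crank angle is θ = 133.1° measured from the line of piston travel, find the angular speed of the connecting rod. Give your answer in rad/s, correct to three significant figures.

42.9

ω = 201.1 rad/s (converted from 32 rev/s).
The rod makes angle φ with the slider axis where L sinφ = r sinθ; differentiating, L cosφ·φ̇ = r ω cosθ.
L cosφ = √(L² − r² sin²θ) = 0.081312 m.
|ω_rod| = r ω |cosθ| / √(L² − r² sin²θ) = 0.0254·201.1·0.68327/0.081312 = 42.915 rad/s.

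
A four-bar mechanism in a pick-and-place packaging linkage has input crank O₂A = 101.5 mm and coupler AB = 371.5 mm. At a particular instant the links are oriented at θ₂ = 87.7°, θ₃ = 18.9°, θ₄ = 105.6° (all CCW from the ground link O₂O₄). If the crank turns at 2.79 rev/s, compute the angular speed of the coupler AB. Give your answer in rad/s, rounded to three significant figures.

ω₂ = 17.53 rad/s (from 2.79 rev/s).
Differentiating the loop-closure r₂e^{iθ₂}+r₃e^{iθ₃}=r₁+r₄e^{iθ₄} gives r₂ω₂e^{iθ₂}+r₃ω₃e^{iθ₃}=r₄ω₄e^{iθ₄}.
Eliminating the other unknown: ω₃ = r₂ω₂ sin(θ₄−θ₂) / [r₃ sin(θ₃−θ₄)].
Numerator sine = +0.30736; denominator sine = -0.99834.
Result = 0.1015·17.53·(+0.30736) / (0.3715·(-0.99834)) = -1.4745 rad/s; magnitude 1.4745 rad/s.

1.47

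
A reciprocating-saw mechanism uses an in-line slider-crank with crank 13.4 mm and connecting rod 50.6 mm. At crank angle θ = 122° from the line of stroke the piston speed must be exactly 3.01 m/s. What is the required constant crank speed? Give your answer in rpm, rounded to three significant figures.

For an in-line slider-crank, |v_piston| = rω|sinθ|·[1 + r cosθ/√(L² − r² sin²θ)].
With r = 0.0134 m, L = 0.0506 m, θ = 122°: the bracketed kinematic factor |dx/dθ| = 0.0097273 m.
ω = v/|dx/dθ| = 3.01/0.0097273 = 309.44 rad/s.
N = 60ω/(2π) = 2954.9 rpm.

2950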